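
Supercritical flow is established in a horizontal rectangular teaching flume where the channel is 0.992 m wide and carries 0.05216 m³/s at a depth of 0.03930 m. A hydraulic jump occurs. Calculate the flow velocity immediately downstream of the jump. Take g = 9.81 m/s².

V₂ = 0.5170 m/s

q = Q/b = 0.05216/0.992 = 0.05258 m²/s; V₁ = q/y₁ = 1.338 m/s. Fr₁ = V₁/√(g·y₁) = 2.155.
Sequent-depth ratio: y₂/y₁ = ½[√(1 + 8Fr₁²) − 1] = ½[√38.145 − 1] = 2.588.
y₂ = 2.588 × 0.03930 = 0.1017 m.
V₂ = q/y₂ = 0.05258/0.1017 = 0.5170 m/s.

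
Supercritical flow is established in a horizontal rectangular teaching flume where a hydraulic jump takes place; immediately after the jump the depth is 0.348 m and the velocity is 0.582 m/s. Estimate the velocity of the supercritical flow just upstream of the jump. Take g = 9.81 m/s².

V₁ = 3.43 m/s

Fr₂ = V₂/√(g·y₂) = 0.582/√(9.81×0.348) = 0.315.
From the momentum equation (using Fr₂), y₁/y₂ = ½[√(1 + 8Fr₂²) − 1] = ½[√1.794 − 1] = 0.170.
y₁ = 0.170 × 0.348 = 0.0590 m.
V₁ = q/y₁ = 0.203/0.0590 = 3.43 m/s.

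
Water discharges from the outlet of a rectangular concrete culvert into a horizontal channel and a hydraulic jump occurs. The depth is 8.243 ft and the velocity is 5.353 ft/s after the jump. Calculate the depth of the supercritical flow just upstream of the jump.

Fr₂ = V₂/√(g·y₂) = 5.353/√(32.2×8.243) = 0.3286.
Since the conjugate-depth ratio holds either way, y₁/y₂ = ½[√(1 + 8Fr₂²) − 1] = ½[√1.8637 − 1] = 0.1826.
y₁ = 0.1826 × 8.243 = 1.505 ft.

y₁ = 1.505 ft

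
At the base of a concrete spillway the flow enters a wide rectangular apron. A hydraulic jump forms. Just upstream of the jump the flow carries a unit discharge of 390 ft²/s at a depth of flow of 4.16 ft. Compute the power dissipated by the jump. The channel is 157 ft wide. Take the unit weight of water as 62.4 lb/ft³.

P = 652177 hp

V₁ = q/y₁ = 390/4.16 = 93.8 ft/s. Fr₁ = V₁/√(g·y₁) = 93.8/√(32.2×4.16) = 8.10.
Sequent-depth ratio: y₂/y₁ = ½[√(1 + 8Fr₁²) − 1] = ½[√525.9 − 1] = 11.0.
y₂ = 11.0 × 4.16 = 45.6 ft.
Head loss: ΔE = (y₂ − y₁)³/(4y₁y₂) = (45.6 − 4.16)³/(4×4.16×45.6) = 71267/759 = 93.9 ft.
Q = q·b = 390 × 157 = 61230 cfs. P = γ·Q·ΔE/550 = 62.4 × 61230 × 93.9 / 550 = 652177 hp.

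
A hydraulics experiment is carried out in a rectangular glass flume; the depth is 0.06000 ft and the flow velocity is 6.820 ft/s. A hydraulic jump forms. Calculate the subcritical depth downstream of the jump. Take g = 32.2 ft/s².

Fr₁ = V₁/√(g·y₁) = 6.820/√(32.2×0.06000) = 4.907.
Conjugate-depth relation: y₂/y₁ = ½[√(1 + 8Fr₁²) − 1] = ½[√193.60 − 1] = 6.457.
y₂ = 6.457 × 0.06000 = 0.3874 ft.

y₂ = 0.3874 ft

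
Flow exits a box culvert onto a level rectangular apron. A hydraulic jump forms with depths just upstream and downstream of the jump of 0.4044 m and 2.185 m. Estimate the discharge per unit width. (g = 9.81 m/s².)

For a rectangular channel the momentum equation gives q² = ½·g·y₁·y₂·(y₁ + y₂) = ½×9.81×0.4044×2.185×2.589 = 11.22.
q = √11.22 = 3.350 m²/s.

q = 3.350 m²/s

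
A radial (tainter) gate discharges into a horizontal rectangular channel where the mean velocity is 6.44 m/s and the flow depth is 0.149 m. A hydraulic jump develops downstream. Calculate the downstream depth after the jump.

y₂ = 1.05 m

Fr₁ = V₁/√(g·y₁) = 6.44/√(9.81×0.149) = 5.33.
Sequent-depth ratio: y₂/y₁ = ½[√(1 + 8Fr₁²) − 1] = ½[√228.0 − 1] = 7.05.
y₂ = 7.05 × 0.149 = 1.05 m.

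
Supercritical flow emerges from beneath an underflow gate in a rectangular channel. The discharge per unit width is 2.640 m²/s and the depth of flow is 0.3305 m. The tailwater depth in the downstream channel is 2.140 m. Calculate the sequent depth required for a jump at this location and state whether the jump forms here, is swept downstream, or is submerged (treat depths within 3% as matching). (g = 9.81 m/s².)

y₂ = 1.915 m; the jump is submerged

V₁ = q/y₁ = 2.640/0.3305 = 7.988 m/s. Fr₁ = V₁/√(g·y₁) = 7.988/√(9.81×0.3305) = 4.436.
Conjugate-depth relation: y₂/y₁ = ½[√(1 + 8Fr₁²) − 1] = ½[√158.44 − 1] = 5.794.
y₂ = 5.794 × 0.3305 = 1.915 m.
Tailwater y_tw = 2.140 m: y_tw > y₂, so the jump is submerged.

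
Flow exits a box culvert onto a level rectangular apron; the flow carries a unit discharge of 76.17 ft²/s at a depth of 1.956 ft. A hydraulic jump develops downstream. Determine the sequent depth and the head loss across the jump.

V₁ = q/y₁ = 76.17/1.956 = 38.94 ft/s. Fr₁ = V₁/√(g·y₁) = 38.94/√(32.2×1.956) = 4.907.
By Bélanger, y₂/y₁ = ½[√(1 + 8Fr₁²) − 1] = ½[√193.62 − 1] = 6.457.
y₂ = 6.457 × 1.956 = 12.63 ft.
V₂ = q/y₂ = 76.17/12.63 = 6.031 ft/s. E₁ = y₁ + V₁²/2g = 25.50 ft; E₂ = y₂ + V₂²/2g = 13.20 ft. ΔE = E₁ − E₂ = 12.31 ft.

y₂ = 12.63 ft; ΔE = 12.31 ft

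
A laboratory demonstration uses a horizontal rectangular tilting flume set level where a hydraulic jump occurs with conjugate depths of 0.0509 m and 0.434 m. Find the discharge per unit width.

For a rectangular channel the momentum equation gives q² = ½·g·y₁·y₂·(y₁ + y₂) = ½×9.81×0.0509×0.434×0.485 = 0.0525.
q = √0.0525 = 0.229 m²/s.

q = 0.229 m²/s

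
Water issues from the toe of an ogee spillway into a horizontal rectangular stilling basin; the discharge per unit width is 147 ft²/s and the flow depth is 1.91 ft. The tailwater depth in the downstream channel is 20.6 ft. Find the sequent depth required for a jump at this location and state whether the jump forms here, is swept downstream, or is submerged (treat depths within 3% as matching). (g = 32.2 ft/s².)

y₂ = 25.6 ft; the jump is swept downstream

V₁ = q/y₁ = 147/1.91 = 77.0 ft/s. Fr₁ = V₁/√(g·y₁) = 77.0/√(32.2×1.91) = 9.81.
Bélanger equation: y₂/y₁ = ½[√(1 + 8Fr₁²) − 1] = ½[√771.5 − 1] = 13.4.
y₂ = 13.4 × 1.91 = 25.6 ft.
Tailwater y_tw = 20.6 ft: y_tw < y₂, so the jump is swept downstream.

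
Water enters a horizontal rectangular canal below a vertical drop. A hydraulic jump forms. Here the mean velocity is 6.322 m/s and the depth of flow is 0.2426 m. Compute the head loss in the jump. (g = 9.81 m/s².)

ΔE = 0.9177 m

Fr₁ = V₁/√(g·y₁) = 6.322/√(9.81×0.2426) = 4.098.
From the momentum equation for a rectangular channel, y₂/y₁ = ½[√(1 + 8Fr₁²) − 1] = ½[√135.35 − 1] = 5.317.
y₂ = 5.317 × 0.2426 = 1.290 m.
q = V₁·y₁ = 6.322 × 0.2426 = 1.534 m²/s. V₂ = q/y₂ = 1.534/1.290 = 1.189 m/s. E₁ = y₁ + V₁²/2g = 2.280 m; E₂ = y₂ + V₂²/2g = 1.362 m. ΔE = E₁ − E₂ = 0.9177 m.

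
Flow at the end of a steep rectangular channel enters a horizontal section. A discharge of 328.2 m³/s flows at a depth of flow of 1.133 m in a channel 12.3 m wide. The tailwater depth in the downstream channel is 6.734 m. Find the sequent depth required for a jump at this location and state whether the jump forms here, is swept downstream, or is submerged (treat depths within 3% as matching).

q = Q/b = 328.2/12.3 = 26.68 m²/s; V₁ = q/y₁ = 23.55 m/s. Fr₁ = V₁/√(g·y₁) = 7.064.
By Bélanger, y₂/y₁ = ½[√(1 + 8Fr₁²) − 1] = ½[√400.21 − 1] = 9.503.
y₂ = 9.503 × 1.133 = 10.77 m.
Tailwater y_tw = 6.734 m: y_tw < y₂, so the jump is swept downstream.

y₂ = 10.77 m; the jump is swept downstream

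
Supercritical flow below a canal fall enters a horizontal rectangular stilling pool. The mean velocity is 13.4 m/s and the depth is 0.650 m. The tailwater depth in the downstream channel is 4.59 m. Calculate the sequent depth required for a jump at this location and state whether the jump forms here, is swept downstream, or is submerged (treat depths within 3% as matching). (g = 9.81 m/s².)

Fr₁ = V₁/√(g·y₁) = 13.4/√(9.81×0.650) = 5.31.
Bélanger equation: y₂/y₁ = ½[√(1 + 8Fr₁²) − 1] = ½[√226.3 − 1] = 7.02.
y₂ = 7.02 × 0.650 = 4.56 m.
Tailwater y_tw = 4.59 m: y_tw ≈ y₂, so the jump forms here.

y₂ = 4.56 m; the jump forms here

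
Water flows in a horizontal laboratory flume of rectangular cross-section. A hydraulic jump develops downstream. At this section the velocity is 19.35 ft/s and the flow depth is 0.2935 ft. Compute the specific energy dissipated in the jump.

ΔE = 3.555 ft

Fr₁ = V₁/√(g·y₁) = 19.35/√(32.2×0.2935) = 6.294.
Bélanger equation: y₂/y₁ = ½[√(1 + 8Fr₁²) − 1] = ½[√317.95 − 1] = 8.416.
y₂ = 8.416 × 0.2935 = 2.470 ft.
Head loss: ΔE = (y₂ − y₁)³/(4y₁y₂) = (2.470 − 0.2935)³/(4×0.2935×2.470) = 10.31/2.900 = 3.555 ft.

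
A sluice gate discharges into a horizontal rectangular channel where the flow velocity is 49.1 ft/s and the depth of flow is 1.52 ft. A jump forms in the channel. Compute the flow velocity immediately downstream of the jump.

Fr₁ = V₁/√(g·y₁) = 49.1/√(32.2×1.52) = 7.02.
Bélanger equation: y₂/y₁ = ½[√(1 + 8Fr₁²) − 1] = ½[√395.1 − 1] = 9.44.
y₂ = 9.44 × 1.52 = 14.3 ft.
q = V₁·y₁ = 49.1 × 1.52 = 74.6 ft²/s.
V₂ = q/y₂ = 74.6/14.3 = 5.20 ft/s.

V₂ = 5.20 ft/s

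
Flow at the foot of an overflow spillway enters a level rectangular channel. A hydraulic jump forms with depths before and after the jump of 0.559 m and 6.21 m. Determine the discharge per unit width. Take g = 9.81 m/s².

q = 10.7 m²/s

For a rectangular channel the momentum equation gives q² = ½·g·y₁·y₂·(y₁ + y₂) = ½×9.81×0.559×6.21×6.77 = 115.
q = √115 = 10.7 m²/s.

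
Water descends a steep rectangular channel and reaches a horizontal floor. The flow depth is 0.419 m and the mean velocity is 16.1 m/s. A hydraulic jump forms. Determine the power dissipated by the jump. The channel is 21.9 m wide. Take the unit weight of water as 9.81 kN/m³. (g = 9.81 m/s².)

P = 13066 kW

Fr₁ = V₁/√(g·y₁) = 16.1/√(9.81×0.419) = 7.94.
Conjugate-depth relation: y₂/y₁ = ½[√(1 + 8Fr₁²) − 1] = ½[√505.5 − 1] = 10.7.
y₂ = 10.7 × 0.419 = 4.50 m.
q = V₁·y₁ = 16.1 × 0.419 = 6.75 m²/s. V₂ = q/y₂ = 6.75/4.50 = 1.50 m/s. E₁ = y₁ + V₁²/2g = 13.6 m; E₂ = y₂ + V₂²/2g = 4.62 m. ΔE = E₁ − E₂ = 9.02 m.
Q = q·b = 6.75 × 21.9 = 148 m³/s. P = γ·Q·ΔE = 9.81 × 148 × 9.02 = 13066 kW.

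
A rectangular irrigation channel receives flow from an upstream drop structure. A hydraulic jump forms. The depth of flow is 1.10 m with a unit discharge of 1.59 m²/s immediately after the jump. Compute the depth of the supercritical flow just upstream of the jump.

y₁ = 0.328 m

V₂ = q/y₂ = 1.59/1.10 = 1.45 m/s; Fr₂ = V₂/√(g·y₂) = 0.440.
Applying the sequent-depth relation in reverse, y₁/y₂ = ½[√(1 + 8Fr₂²) − 1] = ½[√2.549 − 1] = 0.298.
y₁ = 0.298 × 1.10 = 0.328 m.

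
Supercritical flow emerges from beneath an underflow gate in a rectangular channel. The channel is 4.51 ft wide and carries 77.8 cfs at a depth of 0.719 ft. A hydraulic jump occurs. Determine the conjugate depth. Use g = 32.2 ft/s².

y₂ = 4.72 ft

q = Q/b = 77.8/4.51 = 17.3 ft²/s; V₁ = q/y₁ = 24.0 ft/s. Fr₁ = V₁/√(g·y₁) = 4.99.
From the momentum equation for a rectangular channel, y₂/y₁ = ½[√(1 + 8Fr₁²) − 1] = ½[√199.9 − 1] = 6.57.
y₂ = 6.57 × 0.719 = 4.72 ft.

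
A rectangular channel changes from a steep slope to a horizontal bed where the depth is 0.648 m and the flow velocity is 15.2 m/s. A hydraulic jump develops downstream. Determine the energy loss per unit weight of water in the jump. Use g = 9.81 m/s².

Fr₁ = V₁/√(g·y₁) = 15.2/√(9.81×0.648) = 6.03.
Sequent-depth ratio: y₂/y₁ = ½[√(1 + 8Fr₁²) − 1] = ½[√291.8 − 1] = 8.04.
y₂ = 8.04 × 0.648 = 5.21 m.
Head loss: ΔE = (y₂ − y₁)³/(4y₁y₂) = (5.21 − 0.648)³/(4×0.648×5.21) = 95.0/13.5 = 7.03 m.

ΔE = 7.03 m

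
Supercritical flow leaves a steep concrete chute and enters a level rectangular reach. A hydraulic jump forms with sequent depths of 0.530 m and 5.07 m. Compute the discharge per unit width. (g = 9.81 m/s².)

q = 8.59 m²/s

For a rectangular channel the momentum equation gives q² = ½·g·y₁·y₂·(y₁ + y₂) = ½×9.81×0.530×5.07×5.60 = 73.8.
q = √73.8 = 8.59 m²/s.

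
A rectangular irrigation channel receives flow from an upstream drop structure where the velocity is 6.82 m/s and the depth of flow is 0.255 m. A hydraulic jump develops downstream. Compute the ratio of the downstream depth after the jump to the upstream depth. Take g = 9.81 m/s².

Fr₁ = V₁/√(g·y₁) = 6.82/√(9.81×0.255) = 4.31.
Sequent-depth ratio: y₂/y₁ = ½[√(1 + 8Fr₁²) − 1] = ½[√149.7 − 1] = 5.62.

y₂/y₁ = 5.62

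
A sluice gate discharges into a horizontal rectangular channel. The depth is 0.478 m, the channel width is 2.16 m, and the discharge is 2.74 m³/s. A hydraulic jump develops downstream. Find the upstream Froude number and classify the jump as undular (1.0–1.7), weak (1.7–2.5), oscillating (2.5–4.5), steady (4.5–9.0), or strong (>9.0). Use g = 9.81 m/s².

q = Q/b = 2.74/2.16 = 1.27 m²/s; V₁ = q/y₁ = 2.65 m/s. Fr₁ = V₁/√(g·y₁) = 1.23.
Fr₁ = 1.23 lies in the undular range.

Fr₁ = 1.23; undular jump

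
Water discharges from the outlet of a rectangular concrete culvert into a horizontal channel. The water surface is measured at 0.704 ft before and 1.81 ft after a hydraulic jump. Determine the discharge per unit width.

q = 7.18 ft²/s

For a rectangular channel the momentum equation gives q² = ½·g·y₁·y₂·(y₁ + y₂) = ½×32.2×0.704×1.81×2.51 = 51.6.
q = √51.6 = 7.18 ft²/s.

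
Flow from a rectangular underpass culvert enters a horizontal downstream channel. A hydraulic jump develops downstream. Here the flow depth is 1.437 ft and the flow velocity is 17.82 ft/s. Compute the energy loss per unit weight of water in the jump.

Fr₁ = V₁/√(g·y₁) = 17.82/√(32.2×1.437) = 2.620.
Conjugate-depth relation: y₂/y₁ = ½[√(1 + 8Fr₁²) − 1] = ½[√55.903 − 1] = 3.238.
y₂ = 3.238 × 1.437 = 4.654 ft.
q = V₁·y₁ = 17.82 × 1.437 = 25.61 ft²/s. V₂ = q/y₂ = 25.61/4.654 = 5.503 ft/s. E₁ = y₁ + V₁²/2g = 6.368 ft; E₂ = y₂ + V₂²/2g = 5.124 ft. ΔE = E₁ − E₂ = 1.244 ft.

ΔE = 1.244 ft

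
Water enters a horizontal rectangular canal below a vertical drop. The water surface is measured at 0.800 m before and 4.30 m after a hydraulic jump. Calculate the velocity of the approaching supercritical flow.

For a rectangular channel the momentum equation gives q² = ½·g·y₁·y₂·(y₁ + y₂) = ½×9.81×0.800×4.30×5.10 = 86.1.
q = √86.1 = 9.28 m²/s.
V₁ = q/y₁ = 9.28/0.800 = 11.6 m/s.

V₁ = 11.6 m/s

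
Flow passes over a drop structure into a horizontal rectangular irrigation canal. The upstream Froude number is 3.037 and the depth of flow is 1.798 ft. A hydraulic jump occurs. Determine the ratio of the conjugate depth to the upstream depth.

y₂/y₁ = 3.824

Fr₁ = 3.037 (given).
Sequent-depth ratio: y₂/y₁ = ½[√(1 + 8Fr₁²) − 1] = ½[√74.787 − 1] = 3.824.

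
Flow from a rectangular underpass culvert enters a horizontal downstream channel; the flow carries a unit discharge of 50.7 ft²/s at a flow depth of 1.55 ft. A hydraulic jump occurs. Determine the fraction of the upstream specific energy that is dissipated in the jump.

ΔE/E₁ = 0.457 (45.7%)

V₁ = q/y₁ = 50.7/1.55 = 32.7 ft/s. Fr₁ = V₁/√(g·y₁) = 32.7/√(32.2×1.55) = 4.63.
By Bélanger, y₂/y₁ = ½[√(1 + 8Fr₁²) − 1] = ½[√172.5 − 1] = 6.07.
y₂ = 6.07 × 1.55 = 9.40 ft.
E₁ = y₁ + V₁²/2g = 18.2 ft. ΔE = (y₂ − y₁)³/(4y₁y₂) = 8.31 ft. ΔE/E₁ = 8.31/18.2 = 0.457.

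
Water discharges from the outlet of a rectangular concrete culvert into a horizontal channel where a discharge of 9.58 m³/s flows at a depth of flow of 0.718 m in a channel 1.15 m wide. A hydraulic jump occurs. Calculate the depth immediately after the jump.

y₂ = 4.09 m

q = Q/b = 9.58/1.15 = 8.33 m²/s; V₁ = q/y₁ = 11.6 m/s. Fr₁ = V₁/√(g·y₁) = 4.37.
Bélanger equation: y₂/y₁ = ½[√(1 + 8Fr₁²) − 1] = ½[√153.9 − 1] = 5.70.
y₂ = 5.70 × 0.718 = 4.09 m.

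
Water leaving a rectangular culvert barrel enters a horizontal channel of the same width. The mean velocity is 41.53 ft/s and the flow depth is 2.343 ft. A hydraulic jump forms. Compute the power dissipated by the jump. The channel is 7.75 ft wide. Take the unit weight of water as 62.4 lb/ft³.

P = 1175 hp

Fr₁ = V₁/√(g·y₁) = 41.53/√(32.2×2.343) = 4.781.
Bélanger equation: y₂/y₁ = ½[√(1 + 8Fr₁²) − 1] = ½[√183.89 − 1] = 6.280.
y₂ = 6.280 × 2.343 = 14.71 ft.
Head loss: ΔE = (y₂ − y₁)³/(4y₁y₂) = (14.71 − 2.343)³/(4×2.343×14.71) = 1894/137.9 = 13.73 ft.
q = V₁·y₁ = 41.53 × 2.343 = 97.30 ft²/s. Q = q·b = 97.30 × 7.75 = 754.1 cfs. P = γ·Q·ΔE/550 = 62.4 × 754.1 × 13.73 / 550 = 1175 hp.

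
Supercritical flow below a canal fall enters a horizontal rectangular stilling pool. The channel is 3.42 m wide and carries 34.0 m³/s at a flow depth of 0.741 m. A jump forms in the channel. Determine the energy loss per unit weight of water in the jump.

ΔE = 4.84 m

q = Q/b = 34.0/3.42 = 9.94 m²/s; V₁ = q/y₁ = 13.4 m/s. Fr₁ = V₁/√(g·y₁) = 4.98.
Bélanger equation: y₂/y₁ = ½[√(1 + 8Fr₁²) − 1] = ½[√199.1 − 1] = 6.56.
y₂ = 6.56 × 0.741 = 4.86 m.
V₂ = q/y₂ = 9.94/4.86 = 2.05 m/s. E₁ = y₁ + V₁²/2g = 9.92 m; E₂ = y₂ + V₂²/2g = 5.07 m. ΔE = E₁ − E₂ = 4.84 m.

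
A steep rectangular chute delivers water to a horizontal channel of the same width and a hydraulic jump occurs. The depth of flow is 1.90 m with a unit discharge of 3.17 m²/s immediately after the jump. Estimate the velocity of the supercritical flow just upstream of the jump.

V₁ = 6.93 m/s

V₂ = q/y₂ = 3.17/1.90 = 1.67 m/s; Fr₂ = V₂/√(g·y₂) = 0.386.
The Bélanger relation is symmetric: y₁/y₂ = ½[√(1 + 8Fr₂²) − 1] = ½[√2.195 − 1] = 0.241.
y₁ = 0.241 × 1.90 = 0.457 m.
V₁ = q/y₁ = 3.17/0.457 = 6.93 m/s.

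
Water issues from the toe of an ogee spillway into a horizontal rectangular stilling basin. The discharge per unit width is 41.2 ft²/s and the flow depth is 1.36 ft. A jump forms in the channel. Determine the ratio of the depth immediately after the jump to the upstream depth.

y₂/y₁ = 5.99

V₁ = q/y₁ = 41.2/1.36 = 30.3 ft/s. Fr₁ = V₁/√(g·y₁) = 30.3/√(32.2×1.36) = 4.58.
Sequent-depth ratio: y₂/y₁ = ½[√(1 + 8Fr₁²) − 1] = ½[√168.7 − 1] = 5.99.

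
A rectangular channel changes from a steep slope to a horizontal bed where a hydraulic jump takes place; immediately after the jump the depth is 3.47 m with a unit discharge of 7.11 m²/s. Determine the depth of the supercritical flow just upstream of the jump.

y₁ = 0.710 m

V₂ = q/y₂ = 7.11/3.47 = 2.05 m/s; Fr₂ = V₂/√(g·y₂) = 0.351.
The Bélanger relation is symmetric: y₁/y₂ = ½[√(1 + 8Fr₂²) − 1] = ½[√1.987 − 1] = 0.205.
y₁ = 0.205 × 3.47 = 0.710 m.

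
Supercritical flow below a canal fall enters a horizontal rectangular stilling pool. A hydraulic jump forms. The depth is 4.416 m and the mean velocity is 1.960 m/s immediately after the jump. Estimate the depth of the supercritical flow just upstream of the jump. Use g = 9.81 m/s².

Fr₂ = V₂/√(g·y₂) = 1.960/√(9.81×4.416) = 0.2978.
Since the conjugate-depth ratio holds either way, y₁/y₂ = ½[√(1 + 8Fr₂²) − 1] = ½[√1.7094 − 1] = 0.1537.
y₁ = 0.1537 × 4.416 = 0.6788 m.

y₁ = 0.6788 m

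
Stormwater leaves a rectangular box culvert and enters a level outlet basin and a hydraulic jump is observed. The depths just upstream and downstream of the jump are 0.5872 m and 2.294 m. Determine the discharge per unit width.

For a rectangular channel the momentum equation gives q² = ½·g·y₁·y₂·(y₁ + y₂) = ½×9.81×0.5872×2.294×2.881 = 19.04.
q = √19.04 = 4.363 m²/s.

q = 4.363 m²/s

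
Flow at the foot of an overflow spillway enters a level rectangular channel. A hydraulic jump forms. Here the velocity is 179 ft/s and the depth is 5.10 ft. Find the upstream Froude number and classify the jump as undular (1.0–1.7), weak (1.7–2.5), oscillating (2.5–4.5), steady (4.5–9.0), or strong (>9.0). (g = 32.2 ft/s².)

Fr₁ = V₁/√(g·y₁) = 179/√(32.2×5.10) = 14.0.
Fr₁ = 14.0 lies in the strong range.

Fr₁ = 14.0; strong jump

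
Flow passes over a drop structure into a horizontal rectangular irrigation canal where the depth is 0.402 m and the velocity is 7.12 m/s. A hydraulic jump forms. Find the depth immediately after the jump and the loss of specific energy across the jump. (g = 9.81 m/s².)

Fr₁ = V₁/√(g·y₁) = 7.12/√(9.81×0.402) = 3.59.
By Bélanger, y₂/y₁ = ½[√(1 + 8Fr₁²) − 1] = ½[√103.8 − 1] = 4.60.
y₂ = 4.60 × 0.402 = 1.85 m.
Head loss: ΔE = (y₂ − y₁)³/(4y₁y₂) = (1.85 − 0.402)³/(4×0.402×1.85) = 3.02/2.97 = 1.02 m.

y₂ = 1.85 m; ΔE = 1.02 m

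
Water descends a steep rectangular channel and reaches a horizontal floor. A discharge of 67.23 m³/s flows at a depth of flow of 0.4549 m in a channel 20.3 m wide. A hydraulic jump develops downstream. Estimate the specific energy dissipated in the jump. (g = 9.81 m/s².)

ΔE = 1.016 m

q = Q/b = 67.23/20.3 = 3.312 m²/s; V₁ = q/y₁ = 7.280 m/s. Fr₁ = V₁/√(g·y₁) = 3.446.
By Bélanger, y₂/y₁ = ½[√(1 + 8Fr₁²) − 1] = ½[√96.018 − 1] = 4.399.
y₂ = 4.399 × 0.4549 = 2.001 m.
Head loss: ΔE = (y₂ − y₁)³/(4y₁y₂) = (2.001 − 0.4549)³/(4×0.4549×2.001) = 3.698/3.642 = 1.016 m.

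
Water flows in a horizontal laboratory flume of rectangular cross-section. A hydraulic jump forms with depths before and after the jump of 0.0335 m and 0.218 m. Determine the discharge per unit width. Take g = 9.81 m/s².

q = 0.0949 m²/s

For a rectangular channel the momentum equation gives q² = ½·g·y₁·y₂·(y₁ + y₂) = ½×9.81×0.0335×0.218×0.252 = 0.00901.
q = √0.00901 = 0.0949 m²/s.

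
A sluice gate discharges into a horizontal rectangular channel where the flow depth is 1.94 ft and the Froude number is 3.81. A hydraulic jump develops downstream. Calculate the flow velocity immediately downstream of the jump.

Fr₁ = 3.81 (given).
Sequent-depth ratio: y₂/y₁ = ½[√(1 + 8Fr₁²) − 1] = ½[√117.1 − 1] = 4.91.
y₂ = 4.91 × 1.94 = 9.53 ft.
V₁ = Fr₁·√(g·y₁) = 3.81×√(32.2×1.94) = 30.1 ft/s; q = V₁·y₁ = 58.4 ft²/s.
V₂ = q/y₂ = 58.4/9.53 = 6.13 ft/s.

V₂ = 6.13 ft/s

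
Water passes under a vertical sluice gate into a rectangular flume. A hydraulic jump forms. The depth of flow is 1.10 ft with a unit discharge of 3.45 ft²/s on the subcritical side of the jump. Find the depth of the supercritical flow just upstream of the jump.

y₁ = 0.437 ft

V₂ = q/y₂ = 3.45/1.10 = 3.14 ft/s; Fr₂ = V₂/√(g·y₂) = 0.527.
From the momentum equation (using Fr₂), y₁/y₂ = ½[√(1 + 8Fr₂²) − 1] = ½[√3.222 − 1] = 0.397.
y₁ = 0.397 × 1.10 = 0.437 ft.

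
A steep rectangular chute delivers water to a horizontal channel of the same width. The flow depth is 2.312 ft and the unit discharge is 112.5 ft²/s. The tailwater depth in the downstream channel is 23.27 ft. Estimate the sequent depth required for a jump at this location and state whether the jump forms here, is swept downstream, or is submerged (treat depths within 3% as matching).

V₁ = q/y₁ = 112.5/2.312 = 48.66 ft/s. Fr₁ = V₁/√(g·y₁) = 48.66/√(32.2×2.312) = 5.640.
By Bélanger, y₂/y₁ = ½[√(1 + 8Fr₁²) − 1] = ½[√255.43 − 1] = 7.491.
y₂ = 7.491 × 2.312 = 17.32 ft.
Tailwater y_tw = 23.27 ft: y_tw > y₂, so the jump is submerged.

y₂ = 17.32 ft; the jump is submerged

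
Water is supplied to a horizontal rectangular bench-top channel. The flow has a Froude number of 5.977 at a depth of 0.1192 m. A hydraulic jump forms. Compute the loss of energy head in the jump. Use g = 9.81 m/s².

Fr₁ = 5.977 (given).
By Bélanger, y₂/y₁ = ½[√(1 + 8Fr₁²) − 1] = ½[√286.80 − 1] = 7.968.
y₂ = 7.968 × 0.1192 = 0.9497 m.
V₁ = Fr₁·√(g·y₁) = 5.977×√(9.81×0.1192) = 6.463 m/s; q = V₁·y₁ = 0.7704 m²/s. V₂ = q/y₂ = 0.7704/0.9497 = 0.8112 m/s. E₁ = y₁ + V₁²/2g = 2.248 m; E₂ = y₂ + V₂²/2g = 0.9833 m. ΔE = E₁ − E₂ = 1.265 m.

ΔE = 1.265 m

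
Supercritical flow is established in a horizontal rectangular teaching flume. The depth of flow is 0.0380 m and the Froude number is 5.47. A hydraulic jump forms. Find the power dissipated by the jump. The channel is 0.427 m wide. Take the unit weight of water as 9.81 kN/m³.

P = 0.170 kW

Fr₁ = 5.47 (given).
Sequent-depth ratio: y₂/y₁ = ½[√(1 + 8Fr₁²) − 1] = ½[√240.4 − 1] = 7.25.
y₂ = 7.25 × 0.0380 = 0.276 m.
V₁ = Fr₁·√(g·y₁) = 5.47×√(9.81×0.0380) = 3.34 m/s; q = V₁·y₁ = 0.127 m²/s. V₂ = q/y₂ = 0.127/0.276 = 0.461 m/s. E₁ = y₁ + V₁²/2g = 0.606 m; E₂ = y₂ + V₂²/2g = 0.286 m. ΔE = E₁ − E₂ = 0.320 m.
Q = q·b = 0.127 × 0.427 = 0.0542 m³/s. P = γ·Q·ΔE = 9.81 × 0.0542 × 0.320 = 0.170 kW.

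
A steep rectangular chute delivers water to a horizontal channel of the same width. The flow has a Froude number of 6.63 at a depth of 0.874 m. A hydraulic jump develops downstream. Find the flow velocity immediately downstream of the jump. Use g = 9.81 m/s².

V₂ = 2.18 m/s

Fr₁ = 6.63 (given).
Bélanger equation: y₂/y₁ = ½[√(1 + 8Fr₁²) − 1] = ½[√352.7 − 1] = 8.89.
y₂ = 8.89 × 0.874 = 7.77 m.
V₁ = Fr₁·√(g·y₁) = 6.63×√(9.81×0.874) = 19.4 m/s; q = V₁·y₁ = 17.0 m²/s.
V₂ = q/y₂ = 17.0/7.77 = 2.18 m/s.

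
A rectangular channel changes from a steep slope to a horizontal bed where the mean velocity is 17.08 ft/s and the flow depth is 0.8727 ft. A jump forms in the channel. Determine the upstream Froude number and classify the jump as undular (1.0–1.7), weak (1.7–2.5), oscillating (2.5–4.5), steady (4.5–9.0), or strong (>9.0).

Fr₁ = V₁/√(g·y₁) = 17.08/√(32.2×0.8727) = 3.222.
Fr₁ = 3.222 lies in the oscillating range.

Fr₁ = 3.222; oscillating jump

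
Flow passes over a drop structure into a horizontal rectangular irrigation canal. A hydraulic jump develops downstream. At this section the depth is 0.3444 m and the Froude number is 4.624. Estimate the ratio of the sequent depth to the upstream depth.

Fr₁ = 4.624 (given).
Bélanger equation: y₂/y₁ = ½[√(1 + 8Fr₁²) − 1] = ½[√172.05 − 1] = 6.058.

y₂/y₁ = 6.058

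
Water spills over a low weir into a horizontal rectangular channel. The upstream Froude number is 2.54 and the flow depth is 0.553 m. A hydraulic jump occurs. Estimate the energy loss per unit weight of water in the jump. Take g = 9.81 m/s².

ΔE = 0.425 m

Fr₁ = 2.54 (given).
Bélanger equation: y₂/y₁ = ½[√(1 + 8Fr₁²) − 1] = ½[√52.61 − 1] = 3.13.
y₂ = 3.13 × 0.553 = 1.73 m.
Head loss: ΔE = (y₂ − y₁)³/(4y₁y₂) = (1.73 − 0.553)³/(4×0.553×1.73) = 1.63/3.82 = 0.425 m.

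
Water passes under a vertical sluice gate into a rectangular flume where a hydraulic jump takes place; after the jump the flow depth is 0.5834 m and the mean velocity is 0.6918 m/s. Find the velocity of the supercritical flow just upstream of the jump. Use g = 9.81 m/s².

V₁ = 4.740 m/s

Fr₂ = V₂/√(g·y₂) = 0.6918/√(9.81×0.5834) = 0.2892.
The Bélanger relation is symmetric: y₁/y₂ = ½[√(1 + 8Fr₂²) − 1] = ½[√1.6690 − 1] = 0.1459.
y₁ = 0.1459 × 0.5834 = 0.08514 m.
V₁ = q/y₁ = 0.4036/0.08514 = 4.740 m/s.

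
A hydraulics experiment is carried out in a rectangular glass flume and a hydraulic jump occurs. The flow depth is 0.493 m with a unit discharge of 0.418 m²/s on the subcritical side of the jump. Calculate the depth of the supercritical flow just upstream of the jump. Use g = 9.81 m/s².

y₁ = 0.118 m

V₂ = q/y₂ = 0.418/0.493 = 0.848 m/s; Fr₂ = V₂/√(g·y₂) = 0.386.
From the momentum equation (using Fr₂), y₁/y₂ = ½[√(1 + 8Fr₂²) − 1] = ½[√2.189 − 1] = 0.240.
y₁ = 0.240 × 0.493 = 0.118 m.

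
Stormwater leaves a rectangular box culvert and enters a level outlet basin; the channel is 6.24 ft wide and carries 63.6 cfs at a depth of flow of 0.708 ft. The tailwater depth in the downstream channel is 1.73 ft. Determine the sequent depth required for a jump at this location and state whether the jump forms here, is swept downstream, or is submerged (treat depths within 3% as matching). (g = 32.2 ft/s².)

q = Q/b = 63.6/6.24 = 10.2 ft²/s; V₁ = q/y₁ = 14.4 ft/s. Fr₁ = V₁/√(g·y₁) = 3.02.
From the momentum equation for a rectangular channel, y₂/y₁ = ½[√(1 + 8Fr₁²) − 1] = ½[√73.72 − 1] = 3.79.
y₂ = 3.79 × 0.708 = 2.69 ft.
Tailwater y_tw = 1.73 ft: y_tw < y₂, so the jump is swept downstream.

y₂ = 2.69 ft; the jump is swept downstream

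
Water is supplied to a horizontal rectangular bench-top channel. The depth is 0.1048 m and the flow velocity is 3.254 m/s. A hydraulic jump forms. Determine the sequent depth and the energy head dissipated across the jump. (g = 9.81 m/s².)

y₂ = 0.4261 m; ΔE = 0.1857 m

Fr₁ = V₁/√(g·y₁) = 3.254/√(9.81×0.1048) = 3.209.
Bélanger equation: y₂/y₁ = ½[√(1 + 8Fr₁²) − 1] = ½[√83.394 − 1] = 4.066.
y₂ = 4.066 × 0.1048 = 0.4261 m.
Head loss: ΔE = (y₂ − y₁)³/(4y₁y₂) = (0.4261 − 0.1048)³/(4×0.1048×0.4261) = 0.03317/0.1786 = 0.1857 m.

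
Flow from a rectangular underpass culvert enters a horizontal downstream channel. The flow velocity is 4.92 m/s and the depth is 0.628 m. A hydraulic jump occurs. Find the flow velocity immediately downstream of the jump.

V₂ = 2.10 m/s

Fr₁ = V₁/√(g·y₁) = 4.92/√(9.81×0.628) = 1.98.
Conjugate-depth relation: y₂/y₁ = ½[√(1 + 8Fr₁²) − 1] = ½[√32.43 − 1] = 2.35.
y₂ = 2.35 × 0.628 = 1.47 m.
q = V₁·y₁ = 4.92 × 0.628 = 3.09 m²/s.
V₂ = q/y₂ = 3.09/1.47 = 2.10 m/s.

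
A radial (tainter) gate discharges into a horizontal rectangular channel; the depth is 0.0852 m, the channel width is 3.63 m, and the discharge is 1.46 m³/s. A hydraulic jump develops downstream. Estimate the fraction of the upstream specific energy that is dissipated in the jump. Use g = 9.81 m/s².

q = Q/b = 1.46/3.63 = 0.402 m²/s; V₁ = q/y₁ = 4.72 m/s. Fr₁ = V₁/√(g·y₁) = 5.16.
Bélanger equation: y₂/y₁ = ½[√(1 + 8Fr₁²) − 1] = ½[√214.3 − 1] = 6.82.
y₂ = 6.82 × 0.0852 = 0.581 m.
E₁ = y₁ + V₁²/2g = 1.22 m. ΔE = (y₂ − y₁)³/(4y₁y₂) = 0.616 m. ΔE/E₁ = 0.616/1.22 = 0.504.

ΔE/E₁ = 0.504 (50.4%)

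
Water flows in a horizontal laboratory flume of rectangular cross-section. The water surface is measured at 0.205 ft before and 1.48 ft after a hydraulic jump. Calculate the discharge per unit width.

For a rectangular channel the momentum equation gives q² = ½·g·y₁·y₂·(y₁ + y₂) = ½×32.2×0.205×1.48×1.69 = 8.23.
q = √8.23 = 2.87 ft²/s.

q = 2.87 ft²/s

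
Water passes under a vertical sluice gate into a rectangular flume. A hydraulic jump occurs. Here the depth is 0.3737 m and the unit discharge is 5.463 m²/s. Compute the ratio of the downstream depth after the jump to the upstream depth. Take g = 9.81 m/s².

y₂/y₁ = 10.31

V₁ = q/y₁ = 5.463/0.3737 = 14.62 m/s. Fr₁ = V₁/√(g·y₁) = 14.62/√(9.81×0.3737) = 7.635.
Bélanger equation: y₂/y₁ = ½[√(1 + 8Fr₁²) − 1] = ½[√467.35 − 1] = 10.31.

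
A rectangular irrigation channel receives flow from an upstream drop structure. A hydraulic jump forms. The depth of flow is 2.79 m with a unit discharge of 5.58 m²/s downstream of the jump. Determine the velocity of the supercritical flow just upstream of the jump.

V₂ = q/y₂ = 5.58/2.79 = 2.00 m/s; Fr₂ = V₂/√(g·y₂) = 0.382.
Applying the sequent-depth relation in reverse, y₁/y₂ = ½[√(1 + 8Fr₂²) − 1] = ½[√2.169 − 1] = 0.236.
y₁ = 0.236 × 2.79 = 0.660 m.
V₁ = q/y₁ = 5.58/0.660 = 8.46 m/s.

V₁ = 8.46 m/s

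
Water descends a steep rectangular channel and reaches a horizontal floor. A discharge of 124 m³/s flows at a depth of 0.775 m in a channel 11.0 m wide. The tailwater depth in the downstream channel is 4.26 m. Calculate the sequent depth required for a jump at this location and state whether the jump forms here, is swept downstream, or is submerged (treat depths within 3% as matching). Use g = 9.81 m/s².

y₂ = 5.41 m; the jump is swept downstream

q = Q/b = 124/11.0 = 11.3 m²/s; V₁ = q/y₁ = 14.5 m/s. Fr₁ = V₁/√(g·y₁) = 5.28.
From the momentum equation for a rectangular channel, y₂/y₁ = ½[√(1 + 8Fr₁²) − 1] = ½[√223.6 − 1] = 6.98.
y₂ = 6.98 × 0.775 = 5.41 m.
Tailwater y_tw = 4.26 m: y_tw < y₂, so the jump is swept downstream.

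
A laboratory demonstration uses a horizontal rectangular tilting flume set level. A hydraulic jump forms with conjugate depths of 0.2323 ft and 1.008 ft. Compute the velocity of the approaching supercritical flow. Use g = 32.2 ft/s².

V₁ = 9.309 ft/s

For a rectangular channel the momentum equation gives q² = ½·g·y₁·y₂·(y₁ + y₂) = ½×32.2×0.2323×1.008×1.240 = 4.676.
q = √4.676 = 2.162 ft²/s.
V₁ = q/y₁ = 2.162/0.2323 = 9.309 ft/s.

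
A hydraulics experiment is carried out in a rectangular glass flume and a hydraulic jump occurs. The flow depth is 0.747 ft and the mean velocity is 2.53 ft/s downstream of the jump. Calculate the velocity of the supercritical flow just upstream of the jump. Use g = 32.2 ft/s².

V₁ = 6.58 ft/s

Fr₂ = V₂/√(g·y₂) = 2.53/√(32.2×0.747) = 0.516.
From the momentum equation (using Fr₂), y₁/y₂ = ½[√(1 + 8Fr₂²) − 1] = ½[√3.129 − 1] = 0.384.
y₁ = 0.384 × 0.747 = 0.287 ft.
V₁ = q/y₁ = 1.89/0.287 = 6.58 ft/s.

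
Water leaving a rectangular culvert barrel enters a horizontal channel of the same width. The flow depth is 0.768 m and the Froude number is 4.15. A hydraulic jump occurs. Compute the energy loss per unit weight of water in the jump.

ΔE = 3.01 m

Fr₁ = 4.15 (given).
Conjugate-depth relation: y₂/y₁ = ½[√(1 + 8Fr₁²) − 1] = ½[√138.8 − 1] = 5.39.
y₂ = 5.39 × 0.768 = 4.14 m.
V₁ = Fr₁·√(g·y₁) = 4.15×√(9.81×0.768) = 11.4 m/s; q = V₁·y₁ = 8.75 m²/s. V₂ = q/y₂ = 8.75/4.14 = 2.11 m/s. E₁ = y₁ + V₁²/2g = 7.38 m; E₂ = y₂ + V₂²/2g = 4.37 m. ΔE = E₁ − E₂ = 3.01 m.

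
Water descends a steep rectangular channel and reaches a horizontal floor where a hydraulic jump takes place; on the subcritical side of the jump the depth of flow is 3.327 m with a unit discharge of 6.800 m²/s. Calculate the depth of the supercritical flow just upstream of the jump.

y₁ = 0.7031 m

V₂ = q/y₂ = 6.800/3.327 = 2.044 m/s; Fr₂ = V₂/√(g·y₂) = 0.3578.
The Bélanger relation is symmetric: y₁/y₂ = ½[√(1 + 8Fr₂²) − 1] = ½[√2.0240 − 1] = 0.2113.
y₁ = 0.2113 × 3.327 = 0.7031 m.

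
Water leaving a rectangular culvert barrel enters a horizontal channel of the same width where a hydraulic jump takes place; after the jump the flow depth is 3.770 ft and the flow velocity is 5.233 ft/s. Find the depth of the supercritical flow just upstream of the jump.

Fr₂ = V₂/√(g·y₂) = 5.233/√(32.2×3.770) = 0.4750.
From the momentum equation (using Fr₂), y₁/y₂ = ½[√(1 + 8Fr₂²) − 1] = ½[√2.8047 − 1] = 0.3374.
y₁ = 0.3374 × 3.770 = 1.272 ft.

y₁ = 1.272 ft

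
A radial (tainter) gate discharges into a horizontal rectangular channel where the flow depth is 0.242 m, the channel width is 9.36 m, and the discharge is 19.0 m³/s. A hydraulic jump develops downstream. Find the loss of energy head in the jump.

q = Q/b = 19.0/9.36 = 2.03 m²/s; V₁ = q/y₁ = 8.39 m/s. Fr₁ = V₁/√(g·y₁) = 5.44.
By Bélanger, y₂/y₁ = ½[√(1 + 8Fr₁²) − 1] = ½[√238.1 − 1] = 7.22.
y₂ = 7.22 × 0.242 = 1.75 m.
V₂ = q/y₂ = 2.03/1.75 = 1.16 m/s. E₁ = y₁ + V₁²/2g = 3.83 m; E₂ = y₂ + V₂²/2g = 1.81 m. ΔE = E₁ − E₂ = 2.01 m.

ΔE = 2.01 m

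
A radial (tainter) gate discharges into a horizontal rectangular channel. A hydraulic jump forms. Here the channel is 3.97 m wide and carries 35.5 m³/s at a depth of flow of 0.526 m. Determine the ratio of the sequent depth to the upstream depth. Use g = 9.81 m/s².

q = Q/b = 35.5/3.97 = 8.94 m²/s; V₁ = q/y₁ = 17.0 m/s. Fr₁ = V₁/√(g·y₁) = 7.48.
From the momentum equation for a rectangular channel, y₂/y₁ = ½[√(1 + 8Fr₁²) − 1] = ½[√449.1 − 1] = 10.1.

y₂/y₁ = 10.1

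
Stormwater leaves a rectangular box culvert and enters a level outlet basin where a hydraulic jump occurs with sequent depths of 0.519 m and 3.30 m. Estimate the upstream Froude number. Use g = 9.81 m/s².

For a rectangular channel the momentum equation gives q² = ½·g·y₁·y₂·(y₁ + y₂) = ½×9.81×0.519×3.30×3.82 = 32.1.
q = √32.1 = 5.66 m²/s.
V₁ = q/y₁ = 10.9 m/s; Fr₁ = V₁/√(g·y₁) = 4.84.

Fr₁ = 4.84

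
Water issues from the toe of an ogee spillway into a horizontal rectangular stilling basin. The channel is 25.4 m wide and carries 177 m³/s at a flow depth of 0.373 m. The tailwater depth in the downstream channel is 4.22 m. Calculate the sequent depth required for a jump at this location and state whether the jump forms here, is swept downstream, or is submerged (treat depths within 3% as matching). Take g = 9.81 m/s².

y₂ = 4.97 m; the jump is swept downstream

q = Q/b = 177/25.4 = 6.97 m²/s; V₁ = q/y₁ = 18.7 m/s. Fr₁ = V₁/√(g·y₁) = 9.77.
Conjugate-depth relation: y₂/y₁ = ½[√(1 + 8Fr₁²) − 1] = ½[√764.1 − 1] = 13.3.
y₂ = 13.3 × 0.373 = 4.97 m.
Tailwater y_tw = 4.22 m: y_tw < y₂, so the jump is swept downstream.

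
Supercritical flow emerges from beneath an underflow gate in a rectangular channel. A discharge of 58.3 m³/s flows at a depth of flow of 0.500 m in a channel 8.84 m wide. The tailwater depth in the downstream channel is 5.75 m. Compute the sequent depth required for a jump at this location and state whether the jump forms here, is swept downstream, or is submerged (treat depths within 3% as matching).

y₂ = 3.97 m; the jump is submerged

q = Q/b = 58.3/8.84 = 6.60 m²/s; V₁ = q/y₁ = 13.2 m/s. Fr₁ = V₁/√(g·y₁) = 5.96.
Bélanger equation: y₂/y₁ = ½[√(1 + 8Fr₁²) − 1] = ½[√284.8 − 1] = 7.94.
y₂ = 7.94 × 0.500 = 3.97 m.
Tailwater y_tw = 5.75 m: y_tw > y₂, so the jump is submerged.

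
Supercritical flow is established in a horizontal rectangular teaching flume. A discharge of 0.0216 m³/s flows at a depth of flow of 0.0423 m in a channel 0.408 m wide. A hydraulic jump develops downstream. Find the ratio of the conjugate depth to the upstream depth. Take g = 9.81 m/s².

q = Q/b = 0.0216/0.408 = 0.0529 m²/s; V₁ = q/y₁ = 1.25 m/s. Fr₁ = V₁/√(g·y₁) = 1.94.
From the momentum equation for a rectangular channel, y₂/y₁ = ½[√(1 + 8Fr₁²) − 1] = ½[√31.20 − 1] = 2.29.

y₂/y₁ = 2.29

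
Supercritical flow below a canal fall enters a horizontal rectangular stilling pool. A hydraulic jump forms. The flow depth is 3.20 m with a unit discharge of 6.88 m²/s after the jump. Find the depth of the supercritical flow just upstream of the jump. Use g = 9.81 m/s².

V₂ = q/y₂ = 6.88/3.20 = 2.15 m/s; Fr₂ = V₂/√(g·y₂) = 0.384.
The Bélanger relation is symmetric: y₁/y₂ = ½[√(1 + 8Fr₂²) − 1] = ½[√2.178 − 1] = 0.238.
y₁ = 0.238 × 3.20 = 0.761 m.

y₁ = 0.761 m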